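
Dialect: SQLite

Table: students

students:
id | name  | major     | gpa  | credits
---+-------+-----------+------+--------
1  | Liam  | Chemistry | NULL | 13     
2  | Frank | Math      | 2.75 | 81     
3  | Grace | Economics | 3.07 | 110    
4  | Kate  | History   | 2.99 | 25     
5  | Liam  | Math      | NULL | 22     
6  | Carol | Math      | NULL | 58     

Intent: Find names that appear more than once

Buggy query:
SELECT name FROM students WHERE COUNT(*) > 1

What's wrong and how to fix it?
Bug: WHERE can't reference COUNT(*); aggregates are computed after WHERE

Fix: Group first, then use HAVING for the count condition

Corrected query:
SELECT name FROM students GROUP BY name HAVING COUNT(*) > 1

Result:
name
----
Liam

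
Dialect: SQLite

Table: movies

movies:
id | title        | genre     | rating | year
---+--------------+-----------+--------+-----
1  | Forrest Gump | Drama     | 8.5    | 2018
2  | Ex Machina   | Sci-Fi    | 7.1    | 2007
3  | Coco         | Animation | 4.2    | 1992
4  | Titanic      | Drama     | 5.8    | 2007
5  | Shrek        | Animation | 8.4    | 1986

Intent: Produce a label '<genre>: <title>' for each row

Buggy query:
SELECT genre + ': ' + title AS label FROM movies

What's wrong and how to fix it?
Bug: SQLite uses || for string concatenation; + coerces text to numbers (yielding 0)

Fix: Use the || operator for string concatenation

Corrected query:
SELECT genre || ': ' || title AS label FROM movies

Result:
label              
-------------------
Drama: Forrest Gump
Sci-Fi: Ex Machina 
Animation: Coco    
Drama: Titanic     
Animation: Shrek   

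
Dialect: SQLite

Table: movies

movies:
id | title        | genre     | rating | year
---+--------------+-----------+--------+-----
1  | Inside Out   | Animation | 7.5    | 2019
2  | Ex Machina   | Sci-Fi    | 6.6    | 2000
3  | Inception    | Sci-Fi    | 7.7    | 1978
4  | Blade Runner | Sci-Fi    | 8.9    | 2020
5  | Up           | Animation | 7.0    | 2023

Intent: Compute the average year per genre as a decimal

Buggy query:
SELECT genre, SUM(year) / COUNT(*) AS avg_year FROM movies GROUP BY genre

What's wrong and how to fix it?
Bug: SUM(year) and COUNT(*) are both integers; the division truncates the fractional part

Fix: Multiply by 1.0 (or CAST to REAL) to force floating-point division

Corrected query:
SELECT genre, SUM(year) * 1.0 / COUNT(*) AS avg_year FROM movies GROUP BY genre

Result:
genre     | avg_year   
----------+------------
Animation | 2021       
Sci-Fi    | 1999.333333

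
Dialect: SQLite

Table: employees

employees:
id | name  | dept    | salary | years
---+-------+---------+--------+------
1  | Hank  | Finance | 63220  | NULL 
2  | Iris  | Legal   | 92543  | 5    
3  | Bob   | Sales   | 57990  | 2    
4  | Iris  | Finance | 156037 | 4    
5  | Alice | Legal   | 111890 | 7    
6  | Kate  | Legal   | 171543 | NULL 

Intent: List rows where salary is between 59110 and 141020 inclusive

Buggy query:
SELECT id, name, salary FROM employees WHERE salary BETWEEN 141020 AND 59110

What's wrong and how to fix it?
Bug: BETWEEN expects the lower bound first; with 141020 AND 59110 the range is empty

Fix: Write BETWEEN 59110 AND 141020

Corrected query:
SELECT id, name, salary FROM employees WHERE salary BETWEEN 59110 AND 141020

Result:
id | name  | salary
---+-------+-------
1  | Hank  | 63220 
2  | Iris  | 92543 
5  | Alice | 111890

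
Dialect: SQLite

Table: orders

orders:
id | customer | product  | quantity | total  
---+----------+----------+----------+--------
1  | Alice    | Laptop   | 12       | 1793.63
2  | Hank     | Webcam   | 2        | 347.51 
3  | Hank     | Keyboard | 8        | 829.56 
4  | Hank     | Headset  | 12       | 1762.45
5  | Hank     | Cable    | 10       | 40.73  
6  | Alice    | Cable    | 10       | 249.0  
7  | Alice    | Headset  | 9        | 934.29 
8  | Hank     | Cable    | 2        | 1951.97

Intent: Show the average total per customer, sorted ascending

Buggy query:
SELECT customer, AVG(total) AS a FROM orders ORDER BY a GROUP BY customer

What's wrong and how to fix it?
Bug: ORDER BY appears before GROUP BY; SQL clause order requires GROUP BY first

Fix: Reorder: SELECT … FROM … GROUP BY … ORDER BY …

Corrected query:
SELECT customer, AVG(total) AS a FROM orders GROUP BY customer ORDER BY a

Result:
customer | a         
---------+-----------
Hank     | 986.444   
Alice    | 992.306667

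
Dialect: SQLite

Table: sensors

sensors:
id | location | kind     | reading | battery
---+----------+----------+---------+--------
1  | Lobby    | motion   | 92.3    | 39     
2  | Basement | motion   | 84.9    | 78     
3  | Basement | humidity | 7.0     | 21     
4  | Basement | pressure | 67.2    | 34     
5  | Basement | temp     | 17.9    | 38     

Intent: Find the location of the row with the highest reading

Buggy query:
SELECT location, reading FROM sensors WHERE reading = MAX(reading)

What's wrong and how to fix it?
Bug: MAX(reading) is an aggregate and cannot be used directly in WHERE

Fix: Use a subquery: WHERE reading = (SELECT MAX(reading) FROM sensors)

Corrected query:
SELECT location, reading FROM sensors WHERE reading = (SELECT MAX(reading) FROM sensors)

Result:
location | reading
---------+--------
Lobby    | 92.3   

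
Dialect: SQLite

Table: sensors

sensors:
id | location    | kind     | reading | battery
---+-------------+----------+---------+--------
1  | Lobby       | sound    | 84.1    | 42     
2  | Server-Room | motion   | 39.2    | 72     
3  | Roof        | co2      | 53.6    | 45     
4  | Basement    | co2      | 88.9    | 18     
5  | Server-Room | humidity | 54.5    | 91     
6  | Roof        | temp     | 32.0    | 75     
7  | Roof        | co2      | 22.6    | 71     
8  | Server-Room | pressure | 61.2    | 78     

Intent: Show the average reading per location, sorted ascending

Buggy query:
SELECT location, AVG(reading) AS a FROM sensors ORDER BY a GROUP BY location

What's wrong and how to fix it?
Bug: ORDER BY appears before GROUP BY; SQL clause order requires GROUP BY first

Fix: Reorder: SELECT … FROM … GROUP BY … ORDER BY …

Corrected query:
SELECT location, AVG(reading) AS a FROM sensors GROUP BY location ORDER BY a

Result:
location    | a        
------------+----------
Roof        | 36.066667
Server-Room | 51.633333
Lobby       | 84.1     
Basement    | 88.9     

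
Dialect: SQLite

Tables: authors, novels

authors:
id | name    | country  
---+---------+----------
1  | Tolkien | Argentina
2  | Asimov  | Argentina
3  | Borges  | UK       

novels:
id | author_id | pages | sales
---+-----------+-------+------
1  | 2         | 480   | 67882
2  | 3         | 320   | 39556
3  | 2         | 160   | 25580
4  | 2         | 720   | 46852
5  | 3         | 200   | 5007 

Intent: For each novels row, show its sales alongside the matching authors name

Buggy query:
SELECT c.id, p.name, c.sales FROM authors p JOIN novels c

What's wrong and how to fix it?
Bug: JOIN with no ON clause produces a cartesian product; every novels row pairs with every authors row

Fix: Specify the join condition linking the foreign key to the parent id

Corrected query:
SELECT c.id, p.name, c.sales FROM authors p JOIN novels c ON c.author_id = p.id

Result:
id | name   | sales
---+--------+------
1  | Asimov | 67882
2  | Borges | 39556
3  | Asimov | 25580
4  | Asimov | 46852
5  | Borges | 5007 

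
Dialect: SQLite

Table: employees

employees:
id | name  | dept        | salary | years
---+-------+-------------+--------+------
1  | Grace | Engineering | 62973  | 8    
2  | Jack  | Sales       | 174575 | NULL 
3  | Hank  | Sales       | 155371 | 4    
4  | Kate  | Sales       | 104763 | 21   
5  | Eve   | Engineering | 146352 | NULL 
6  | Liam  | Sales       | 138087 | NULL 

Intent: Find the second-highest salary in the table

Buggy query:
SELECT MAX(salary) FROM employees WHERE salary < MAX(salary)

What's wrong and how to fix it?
Bug: The inner MAX is an aggregate inside WHERE, which is not allowed

Fix: Compute the overall MAX in a subquery, then take MAX of rows below it

Corrected query:
SELECT MAX(salary) FROM employees WHERE salary < (SELECT MAX(salary) FROM employees)

Result:
MAX(salary)
-----------
155371     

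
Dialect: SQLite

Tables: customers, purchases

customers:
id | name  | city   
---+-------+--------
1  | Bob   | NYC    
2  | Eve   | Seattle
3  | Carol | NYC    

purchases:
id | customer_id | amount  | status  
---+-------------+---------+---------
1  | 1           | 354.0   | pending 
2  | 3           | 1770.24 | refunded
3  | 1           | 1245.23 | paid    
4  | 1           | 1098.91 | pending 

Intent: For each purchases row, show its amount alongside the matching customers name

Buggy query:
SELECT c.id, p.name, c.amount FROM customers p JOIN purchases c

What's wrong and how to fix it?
Bug: Missing join condition: each purchases row is matched to all customers rows instead of just its own

Fix: Specify the join condition linking the foreign key to the parent id

Corrected query:
SELECT c.id, p.name, c.amount FROM customers p JOIN purchases c ON c.customer_id = p.id

Result:
id | name  | amount 
---+-------+--------
1  | Bob   | 354    
2  | Carol | 1770.24
3  | Bob   | 1245.23
4  | Bob   | 1098.91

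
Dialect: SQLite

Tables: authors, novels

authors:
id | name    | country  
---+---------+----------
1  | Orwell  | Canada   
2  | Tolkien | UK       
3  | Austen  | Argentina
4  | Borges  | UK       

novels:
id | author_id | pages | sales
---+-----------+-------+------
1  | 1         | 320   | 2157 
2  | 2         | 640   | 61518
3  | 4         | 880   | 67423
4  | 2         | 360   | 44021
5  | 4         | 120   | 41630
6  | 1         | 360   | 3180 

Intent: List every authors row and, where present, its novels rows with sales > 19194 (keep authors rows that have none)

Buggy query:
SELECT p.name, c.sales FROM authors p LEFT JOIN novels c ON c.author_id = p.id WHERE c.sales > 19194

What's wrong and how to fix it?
Bug: Filtering c.sales in WHERE discards the NULL rows produced by LEFT JOIN, turning it into an inner join

Fix: Put 'c.sales > 19194' in the JOIN's ON clause instead of WHERE

Corrected query:
SELECT p.name, c.sales FROM authors p LEFT JOIN novels c ON c.author_id = p.id AND c.sales > 19194

Result:
name    | sales
--------+------
Orwell  | NULL 
Tolkien | 44021
Tolkien | 61518
Austen  | NULL 
Borges  | 41630
Borges  | 67423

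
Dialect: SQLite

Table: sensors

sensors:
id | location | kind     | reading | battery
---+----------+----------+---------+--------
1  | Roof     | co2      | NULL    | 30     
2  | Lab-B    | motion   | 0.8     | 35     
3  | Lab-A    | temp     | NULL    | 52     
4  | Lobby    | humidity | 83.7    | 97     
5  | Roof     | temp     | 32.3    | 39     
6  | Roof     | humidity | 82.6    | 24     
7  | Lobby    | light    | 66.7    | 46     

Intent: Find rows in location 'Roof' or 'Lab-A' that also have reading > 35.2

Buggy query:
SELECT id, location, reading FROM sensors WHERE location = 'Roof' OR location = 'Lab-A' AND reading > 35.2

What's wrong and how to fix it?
Bug: Without parentheses, AND is evaluated before OR, so the reading filter only applies to the 'Lab-A' branch

Fix: Add parentheses around the OR so the AND applies to both alternatives

Corrected query:
SELECT id, location, reading FROM sensors WHERE (location = 'Roof' OR location = 'Lab-A') AND reading > 35.2

Result:
id | location | reading
---+----------+--------
6  | Roof     | 82.6   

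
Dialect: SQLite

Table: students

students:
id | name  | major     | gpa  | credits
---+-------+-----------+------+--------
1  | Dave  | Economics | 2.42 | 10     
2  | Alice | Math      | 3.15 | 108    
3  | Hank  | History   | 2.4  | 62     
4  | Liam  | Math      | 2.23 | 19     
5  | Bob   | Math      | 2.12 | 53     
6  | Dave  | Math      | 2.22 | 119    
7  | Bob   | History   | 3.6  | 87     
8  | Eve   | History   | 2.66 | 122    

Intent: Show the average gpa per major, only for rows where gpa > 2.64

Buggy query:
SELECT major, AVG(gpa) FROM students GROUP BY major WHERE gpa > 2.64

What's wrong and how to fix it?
Bug: Row-level WHERE must come before GROUP BY in the clause order

Fix: Move the WHERE clause before GROUP BY

Corrected query:
SELECT major, AVG(gpa) FROM students WHERE gpa > 2.64 GROUP BY major

Result:
major   | AVG(gpa)
--------+---------
History | 3.13    
Math    | 3.15    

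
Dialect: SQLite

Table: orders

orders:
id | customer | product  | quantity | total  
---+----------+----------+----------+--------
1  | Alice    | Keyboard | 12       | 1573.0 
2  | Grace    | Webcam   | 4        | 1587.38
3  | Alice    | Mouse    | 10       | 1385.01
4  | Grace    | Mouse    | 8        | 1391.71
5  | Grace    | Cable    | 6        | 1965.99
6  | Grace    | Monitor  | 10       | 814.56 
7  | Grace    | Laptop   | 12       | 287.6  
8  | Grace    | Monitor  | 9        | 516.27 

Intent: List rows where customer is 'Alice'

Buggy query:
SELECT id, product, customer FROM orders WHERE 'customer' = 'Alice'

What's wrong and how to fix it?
Bug: Single quotes denote string literals in SQL; the column name is being compared as a constant string

Fix: Remove the quotes around the column name (or use double quotes for an identifier)

Corrected query:
SELECT id, product, customer FROM orders WHERE customer = 'Alice'

Result:
id | product  | customer
---+----------+---------
1  | Keyboard | Alice   
3  | Mouse    | Alice   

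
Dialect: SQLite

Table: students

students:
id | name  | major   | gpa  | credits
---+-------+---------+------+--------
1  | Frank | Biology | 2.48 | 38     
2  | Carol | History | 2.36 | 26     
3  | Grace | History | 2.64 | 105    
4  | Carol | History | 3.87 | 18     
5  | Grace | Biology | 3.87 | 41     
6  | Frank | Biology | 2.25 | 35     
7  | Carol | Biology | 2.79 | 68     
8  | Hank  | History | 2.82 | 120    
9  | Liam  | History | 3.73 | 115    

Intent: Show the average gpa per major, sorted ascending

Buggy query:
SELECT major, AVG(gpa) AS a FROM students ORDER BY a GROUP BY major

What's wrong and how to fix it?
Bug: ORDER BY appears before GROUP BY; SQL clause order requires GROUP BY first

Fix: Move ORDER BY to the end, after GROUP BY

Corrected query:
SELECT major, AVG(gpa) AS a FROM students GROUP BY major ORDER BY a

Result:
major   | a     
--------+-------
Biology | 2.8475
History | 3.084 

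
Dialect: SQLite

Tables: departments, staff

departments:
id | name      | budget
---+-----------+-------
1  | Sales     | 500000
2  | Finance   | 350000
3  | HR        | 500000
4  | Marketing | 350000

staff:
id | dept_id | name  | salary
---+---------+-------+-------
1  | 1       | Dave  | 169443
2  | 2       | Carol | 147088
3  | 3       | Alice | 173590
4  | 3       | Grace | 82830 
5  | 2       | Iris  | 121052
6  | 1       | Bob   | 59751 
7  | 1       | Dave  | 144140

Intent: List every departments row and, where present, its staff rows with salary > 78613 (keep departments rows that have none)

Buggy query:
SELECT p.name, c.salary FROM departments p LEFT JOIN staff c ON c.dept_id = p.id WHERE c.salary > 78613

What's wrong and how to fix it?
Bug: Filtering c.salary in WHERE discards the NULL rows produced by LEFT JOIN, turning it into an inner join

Fix: Put 'c.salary > 78613' in the JOIN's ON clause instead of WHERE

Corrected query:
SELECT p.name, c.salary FROM departments p LEFT JOIN staff c ON c.dept_id = p.id AND c.salary > 78613

Result:
name      | salary
----------+-------
Sales     | 144140
Sales     | 169443
Finance   | 121052
Finance   | 147088
HR        | 82830 
HR        | 173590
Marketing | NULL  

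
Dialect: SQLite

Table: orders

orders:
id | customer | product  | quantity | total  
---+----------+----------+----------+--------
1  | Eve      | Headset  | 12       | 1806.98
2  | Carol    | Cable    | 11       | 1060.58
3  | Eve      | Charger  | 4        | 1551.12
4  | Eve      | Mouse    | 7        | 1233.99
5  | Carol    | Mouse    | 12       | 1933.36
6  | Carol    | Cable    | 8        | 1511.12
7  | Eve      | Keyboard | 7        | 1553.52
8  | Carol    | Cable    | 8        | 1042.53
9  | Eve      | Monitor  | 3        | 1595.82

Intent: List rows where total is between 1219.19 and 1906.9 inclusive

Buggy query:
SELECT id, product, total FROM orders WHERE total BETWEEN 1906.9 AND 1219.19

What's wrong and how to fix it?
Bug: The bounds are reversed; BETWEEN a AND b requires a <= b to match anything

Fix: Write BETWEEN 1219.19 AND 1906.9

Corrected query:
SELECT id, product, total FROM orders WHERE total BETWEEN 1219.19 AND 1906.9

Result:
id | product  | total  
---+----------+--------
1  | Headset  | 1806.98
3  | Charger  | 1551.12
4  | Mouse    | 1233.99
6  | Cable    | 1511.12
7  | Keyboard | 1553.52
9  | Monitor  | 1595.82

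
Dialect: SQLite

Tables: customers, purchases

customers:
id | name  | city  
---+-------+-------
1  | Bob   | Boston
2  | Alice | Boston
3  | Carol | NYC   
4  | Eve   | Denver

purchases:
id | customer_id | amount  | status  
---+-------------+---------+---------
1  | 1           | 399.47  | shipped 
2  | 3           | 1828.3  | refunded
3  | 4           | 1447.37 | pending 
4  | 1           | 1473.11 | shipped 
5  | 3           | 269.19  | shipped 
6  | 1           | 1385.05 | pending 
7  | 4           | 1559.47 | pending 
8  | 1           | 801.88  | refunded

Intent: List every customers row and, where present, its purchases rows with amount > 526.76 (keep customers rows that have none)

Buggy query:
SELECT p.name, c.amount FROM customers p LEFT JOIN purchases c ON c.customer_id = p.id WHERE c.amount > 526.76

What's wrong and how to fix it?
Bug: Filtering c.amount in WHERE discards the NULL rows produced by LEFT JOIN, turning it into an inner join

Fix: Put 'c.amount > 526.76' in the JOIN's ON clause instead of WHERE

Corrected query:
SELECT p.name, c.amount FROM customers p LEFT JOIN purchases c ON c.customer_id = p.id AND c.amount > 526.76

Result:
name  | amount 
------+--------
Bob   | 801.88 
Bob   | 1385.05
Bob   | 1473.11
Alice | NULL   
Carol | 1828.3 
Eve   | 1447.37
Eve   | 1559.47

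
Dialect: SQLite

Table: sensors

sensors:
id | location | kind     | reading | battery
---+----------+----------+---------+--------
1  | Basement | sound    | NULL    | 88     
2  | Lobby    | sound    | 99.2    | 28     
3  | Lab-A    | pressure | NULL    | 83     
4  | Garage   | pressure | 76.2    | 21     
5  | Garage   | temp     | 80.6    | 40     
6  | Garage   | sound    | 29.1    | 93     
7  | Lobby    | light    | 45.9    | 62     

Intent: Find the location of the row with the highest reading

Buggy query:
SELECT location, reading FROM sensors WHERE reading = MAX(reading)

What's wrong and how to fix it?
Bug: WHERE is evaluated per row; an aggregate over the whole table isn't defined there

Fix: Wrap MAX in a scalar subquery so WHERE compares against a single value

Corrected query:
SELECT location, reading FROM sensors WHERE reading = (SELECT MAX(reading) FROM sensors)

Result:
location | reading
---------+--------
Lobby    | 99.2   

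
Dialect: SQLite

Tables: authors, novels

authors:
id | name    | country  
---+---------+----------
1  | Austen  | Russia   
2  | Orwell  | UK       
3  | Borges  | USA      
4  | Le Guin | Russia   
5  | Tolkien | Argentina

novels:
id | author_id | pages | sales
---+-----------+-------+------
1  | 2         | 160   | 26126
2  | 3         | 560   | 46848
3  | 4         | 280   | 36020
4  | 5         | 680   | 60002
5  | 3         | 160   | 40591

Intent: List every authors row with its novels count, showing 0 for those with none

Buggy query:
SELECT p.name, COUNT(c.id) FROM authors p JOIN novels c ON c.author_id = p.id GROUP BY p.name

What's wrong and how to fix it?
Bug: An inner join excludes parents with zero children

Fix: Switch to LEFT JOIN to retain unmatched parent rows

Corrected query:
SELECT p.name, COUNT(c.id) FROM authors p LEFT JOIN novels c ON c.author_id = p.id GROUP BY p.name

Result:
name    | COUNT(c.id)
--------+------------
Austen  | 0          
Borges  | 2          
Le Guin | 1          
Orwell  | 1          
Tolkien | 1          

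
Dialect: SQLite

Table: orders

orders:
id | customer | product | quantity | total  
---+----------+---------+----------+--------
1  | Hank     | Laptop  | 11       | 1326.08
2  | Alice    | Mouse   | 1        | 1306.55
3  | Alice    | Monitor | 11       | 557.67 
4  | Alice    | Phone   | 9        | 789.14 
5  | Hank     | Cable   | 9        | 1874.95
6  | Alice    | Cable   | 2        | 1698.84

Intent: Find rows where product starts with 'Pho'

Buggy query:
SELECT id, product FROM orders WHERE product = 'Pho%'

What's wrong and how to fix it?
Bug: '=' compares the literal string including the % character; pattern matching needs LIKE

Fix: Use LIKE for wildcard pattern matching

Corrected query:
SELECT id, product FROM orders WHERE product LIKE 'Pho%'

Result:
id | product
---+--------
4  | Phone  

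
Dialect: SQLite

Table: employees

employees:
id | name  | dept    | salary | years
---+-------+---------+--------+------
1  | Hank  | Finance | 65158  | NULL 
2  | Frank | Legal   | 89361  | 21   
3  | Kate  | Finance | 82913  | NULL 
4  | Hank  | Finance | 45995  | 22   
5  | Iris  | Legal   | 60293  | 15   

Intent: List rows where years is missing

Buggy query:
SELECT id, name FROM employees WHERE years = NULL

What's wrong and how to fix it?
Bug: '= NULL' is always unknown in SQL three-valued logic, so no rows match

Fix: Use IS NULL to test for NULL

Corrected query:
SELECT id, name FROM employees WHERE years IS NULL

Result:
id | name
---+-----
1  | Hank
3  | Kate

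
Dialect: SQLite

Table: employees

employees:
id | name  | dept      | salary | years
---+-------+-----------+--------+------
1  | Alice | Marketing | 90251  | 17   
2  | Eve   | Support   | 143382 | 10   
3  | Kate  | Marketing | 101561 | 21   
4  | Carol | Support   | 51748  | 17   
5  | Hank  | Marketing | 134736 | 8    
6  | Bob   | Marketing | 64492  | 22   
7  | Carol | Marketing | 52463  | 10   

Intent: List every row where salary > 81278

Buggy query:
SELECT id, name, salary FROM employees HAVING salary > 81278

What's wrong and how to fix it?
Bug: HAVING filters the output of aggregation, but this query has no GROUP BY and no aggregate functions, so SQLite rejects it (HAVING clause on a non-aggregate query); the condition here is per row

Fix: Use WHERE for row-level filtering

Corrected query:
SELECT id, name, salary FROM employees WHERE salary > 81278

Result:
id | name  | salary
---+-------+-------
1  | Alice | 90251 
2  | Eve   | 143382
3  | Kate  | 101561
5  | Hank  | 134736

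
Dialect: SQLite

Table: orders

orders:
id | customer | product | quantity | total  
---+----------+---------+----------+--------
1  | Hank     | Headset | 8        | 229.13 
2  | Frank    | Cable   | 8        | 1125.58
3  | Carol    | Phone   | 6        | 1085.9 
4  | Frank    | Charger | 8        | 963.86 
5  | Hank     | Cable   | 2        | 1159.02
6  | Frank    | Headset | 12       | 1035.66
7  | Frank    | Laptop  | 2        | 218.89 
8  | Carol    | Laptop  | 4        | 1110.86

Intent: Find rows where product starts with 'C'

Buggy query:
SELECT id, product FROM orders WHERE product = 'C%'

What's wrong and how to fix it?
Bug: '=' compares the literal string including the % character; pattern matching needs LIKE

Fix: Replace '=' with LIKE so 'C%' is treated as a pattern

Corrected query:
SELECT id, product FROM orders WHERE product LIKE 'C%'

Result:
id | product
---+--------
2  | Cable  
4  | Charger
5  | Cable  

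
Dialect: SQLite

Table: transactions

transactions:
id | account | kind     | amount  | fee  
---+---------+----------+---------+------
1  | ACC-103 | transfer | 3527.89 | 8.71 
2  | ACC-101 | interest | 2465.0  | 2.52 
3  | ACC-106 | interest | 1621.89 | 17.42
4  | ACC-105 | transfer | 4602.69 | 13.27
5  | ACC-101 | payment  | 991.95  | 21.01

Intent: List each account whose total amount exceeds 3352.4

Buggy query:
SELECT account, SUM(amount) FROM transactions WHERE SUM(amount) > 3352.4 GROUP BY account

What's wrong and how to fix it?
Bug: Aggregate functions cannot appear in a WHERE clause

Fix: Move the aggregate condition to a HAVING clause

Corrected query:
SELECT account, SUM(amount) FROM transactions GROUP BY account HAVING SUM(amount) > 3352.4

Result:
account | SUM(amount)
--------+------------
ACC-101 | 3456.95    
ACC-103 | 3527.89    
ACC-105 | 4602.69    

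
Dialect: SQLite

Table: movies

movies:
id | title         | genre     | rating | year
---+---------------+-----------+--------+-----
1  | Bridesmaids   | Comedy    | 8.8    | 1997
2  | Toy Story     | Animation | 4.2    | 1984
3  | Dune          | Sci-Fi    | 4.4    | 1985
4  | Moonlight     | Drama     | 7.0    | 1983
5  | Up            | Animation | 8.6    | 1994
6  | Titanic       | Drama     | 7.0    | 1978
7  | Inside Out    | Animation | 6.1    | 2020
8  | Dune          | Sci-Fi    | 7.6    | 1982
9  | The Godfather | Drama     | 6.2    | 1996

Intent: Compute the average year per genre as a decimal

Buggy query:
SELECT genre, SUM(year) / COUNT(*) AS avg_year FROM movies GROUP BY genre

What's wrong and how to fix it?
Bug: Both operands are integers, so '/' performs integer division and truncates

Fix: Cast one side to REAL so the division keeps the fractional part

Corrected query:
SELECT genre, SUM(year) * 1.0 / COUNT(*) AS avg_year FROM movies GROUP BY genre

Result:
genre     | avg_year   
----------+------------
Animation | 1999.333333
Comedy    | 1997       
Drama     | 1985.666667
Sci-Fi    | 1983.5     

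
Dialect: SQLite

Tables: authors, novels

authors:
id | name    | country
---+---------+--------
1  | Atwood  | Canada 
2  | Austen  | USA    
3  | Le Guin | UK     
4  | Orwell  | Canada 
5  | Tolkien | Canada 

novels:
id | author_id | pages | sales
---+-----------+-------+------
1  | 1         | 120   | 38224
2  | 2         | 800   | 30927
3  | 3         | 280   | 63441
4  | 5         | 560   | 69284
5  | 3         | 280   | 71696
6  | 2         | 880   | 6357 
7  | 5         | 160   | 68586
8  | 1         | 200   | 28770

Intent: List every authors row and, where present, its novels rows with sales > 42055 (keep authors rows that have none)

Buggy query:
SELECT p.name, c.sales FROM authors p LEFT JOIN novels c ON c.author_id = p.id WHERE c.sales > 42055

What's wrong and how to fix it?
Bug: Filtering c.sales in WHERE discards the NULL rows produced by LEFT JOIN, turning it into an inner join

Fix: Put 'c.sales > 42055' in the JOIN's ON clause instead of WHERE

Corrected query:
SELECT p.name, c.sales FROM authors p LEFT JOIN novels c ON c.author_id = p.id AND c.sales > 42055

Result:
name    | sales
--------+------
Atwood  | NULL 
Austen  | NULL 
Le Guin | 63441
Le Guin | 71696
Orwell  | NULL 
Tolkien | 68586
Tolkien | 69284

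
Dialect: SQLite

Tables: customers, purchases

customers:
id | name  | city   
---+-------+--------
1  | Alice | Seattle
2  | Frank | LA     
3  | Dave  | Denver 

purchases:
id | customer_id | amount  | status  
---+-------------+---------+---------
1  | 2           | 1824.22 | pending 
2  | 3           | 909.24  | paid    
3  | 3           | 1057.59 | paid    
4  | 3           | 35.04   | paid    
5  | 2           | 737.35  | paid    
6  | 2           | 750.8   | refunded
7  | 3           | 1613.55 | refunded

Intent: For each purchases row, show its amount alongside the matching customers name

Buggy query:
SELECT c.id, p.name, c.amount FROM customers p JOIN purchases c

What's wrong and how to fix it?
Bug: Missing join condition: each purchases row is matched to all customers rows instead of just its own

Fix: Specify the join condition linking the foreign key to the parent id

Corrected query:
SELECT c.id, p.name, c.amount FROM customers p JOIN purchases c ON c.customer_id = p.id

Result:
id | name  | amount 
---+-------+--------
1  | Frank | 1824.22
2  | Dave  | 909.24 
3  | Dave  | 1057.59
4  | Dave  | 35.04  
5  | Frank | 737.35 
6  | Frank | 750.8  
7  | Dave  | 1613.55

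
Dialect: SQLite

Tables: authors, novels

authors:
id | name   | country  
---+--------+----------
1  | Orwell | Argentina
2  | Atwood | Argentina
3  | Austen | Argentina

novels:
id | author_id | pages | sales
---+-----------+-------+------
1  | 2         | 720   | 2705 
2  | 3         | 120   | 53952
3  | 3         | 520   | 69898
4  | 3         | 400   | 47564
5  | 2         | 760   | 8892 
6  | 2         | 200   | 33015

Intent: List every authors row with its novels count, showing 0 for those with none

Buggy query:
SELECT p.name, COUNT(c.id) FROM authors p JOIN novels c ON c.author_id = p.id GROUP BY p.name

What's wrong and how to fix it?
Bug: An inner join excludes parents with zero children

Fix: Switch to LEFT JOIN to retain unmatched parent rows

Corrected query:
SELECT p.name, COUNT(c.id) FROM authors p LEFT JOIN novels c ON c.author_id = p.id GROUP BY p.name

Result:
name   | COUNT(c.id)
-------+------------
Atwood | 3          
Austen | 3          
Orwell | 0          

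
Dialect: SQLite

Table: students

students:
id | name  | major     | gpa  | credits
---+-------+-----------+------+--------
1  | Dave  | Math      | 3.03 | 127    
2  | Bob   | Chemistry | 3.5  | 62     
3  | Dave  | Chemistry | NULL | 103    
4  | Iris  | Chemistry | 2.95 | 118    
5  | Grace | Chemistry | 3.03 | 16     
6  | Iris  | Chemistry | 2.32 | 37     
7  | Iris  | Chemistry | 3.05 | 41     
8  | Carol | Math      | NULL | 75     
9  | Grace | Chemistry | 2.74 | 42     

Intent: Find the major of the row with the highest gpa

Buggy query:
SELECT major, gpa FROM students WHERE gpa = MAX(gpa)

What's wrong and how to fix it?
Bug: MAX(gpa) is an aggregate and cannot be used directly in WHERE

Fix: Use a subquery: WHERE gpa = (SELECT MAX(gpa) FROM students)

Corrected query:
SELECT major, gpa FROM students WHERE gpa = (SELECT MAX(gpa) FROM students)

Result:
major     | gpa
----------+----
Chemistry | 3.5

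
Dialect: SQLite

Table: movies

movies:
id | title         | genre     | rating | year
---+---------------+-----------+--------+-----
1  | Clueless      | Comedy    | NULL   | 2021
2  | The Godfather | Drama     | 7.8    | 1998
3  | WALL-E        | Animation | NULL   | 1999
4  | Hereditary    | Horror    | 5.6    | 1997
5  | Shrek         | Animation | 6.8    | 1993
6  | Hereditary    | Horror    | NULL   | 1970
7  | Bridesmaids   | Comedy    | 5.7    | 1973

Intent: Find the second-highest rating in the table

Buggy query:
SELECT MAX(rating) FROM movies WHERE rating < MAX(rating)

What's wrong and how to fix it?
Bug: The inner MAX is an aggregate inside WHERE, which is not allowed

Fix: Compute the overall MAX in a subquery, then take MAX of rows below it

Corrected query:
SELECT MAX(rating) FROM movies WHERE rating < (SELECT MAX(rating) FROM movies)

Result:
MAX(rating)
-----------
6.8        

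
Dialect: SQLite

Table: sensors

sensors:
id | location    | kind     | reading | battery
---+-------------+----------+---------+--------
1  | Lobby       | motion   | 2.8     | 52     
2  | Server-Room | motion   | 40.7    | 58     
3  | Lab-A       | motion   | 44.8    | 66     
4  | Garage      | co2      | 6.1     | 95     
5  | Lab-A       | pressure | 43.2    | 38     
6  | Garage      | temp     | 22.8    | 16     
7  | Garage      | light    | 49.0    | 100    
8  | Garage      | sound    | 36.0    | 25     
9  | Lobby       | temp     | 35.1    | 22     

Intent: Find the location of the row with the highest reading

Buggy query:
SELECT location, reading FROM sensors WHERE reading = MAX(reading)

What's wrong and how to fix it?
Bug: WHERE is evaluated per row; an aggregate over the whole table isn't defined there

Fix: Wrap MAX in a scalar subquery so WHERE compares against a single value

Corrected query:
SELECT location, reading FROM sensors WHERE reading = (SELECT MAX(reading) FROM sensors)

Result:
location | reading
---------+--------
Garage   | 49     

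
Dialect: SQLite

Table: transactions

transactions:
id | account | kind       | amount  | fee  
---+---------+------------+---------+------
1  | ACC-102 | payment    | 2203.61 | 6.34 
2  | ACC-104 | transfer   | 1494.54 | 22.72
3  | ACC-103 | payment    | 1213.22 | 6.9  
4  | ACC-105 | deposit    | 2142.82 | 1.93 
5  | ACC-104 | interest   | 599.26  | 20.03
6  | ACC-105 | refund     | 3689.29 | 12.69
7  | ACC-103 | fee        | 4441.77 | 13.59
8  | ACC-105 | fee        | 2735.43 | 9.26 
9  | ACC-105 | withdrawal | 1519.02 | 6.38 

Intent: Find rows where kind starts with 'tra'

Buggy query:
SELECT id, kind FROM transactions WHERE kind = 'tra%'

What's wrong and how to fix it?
Bug: '=' compares the literal string including the % character; pattern matching needs LIKE

Fix: Replace '=' with LIKE so 'tra%' is treated as a pattern

Corrected query:
SELECT id, kind FROM transactions WHERE kind LIKE 'tra%'

Result:
id | kind    
---+---------
2  | transfer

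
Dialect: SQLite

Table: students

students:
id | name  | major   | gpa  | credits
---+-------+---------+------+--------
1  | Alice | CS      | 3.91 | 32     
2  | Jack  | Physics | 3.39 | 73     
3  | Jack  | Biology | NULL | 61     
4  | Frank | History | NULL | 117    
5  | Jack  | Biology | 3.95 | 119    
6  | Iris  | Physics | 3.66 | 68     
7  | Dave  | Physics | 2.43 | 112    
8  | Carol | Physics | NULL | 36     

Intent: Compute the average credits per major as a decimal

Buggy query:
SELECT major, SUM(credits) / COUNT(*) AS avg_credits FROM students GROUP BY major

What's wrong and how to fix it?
Bug: Both operands are integers, so '/' performs integer division and truncates

Fix: Multiply by 1.0 (or CAST to REAL) to force floating-point division

Corrected query:
SELECT major, SUM(credits) * 1.0 / COUNT(*) AS avg_credits FROM students GROUP BY major

Result:
major   | avg_credits
--------+------------
Biology | 90         
CS      | 32         
History | 117        
Physics | 72.25      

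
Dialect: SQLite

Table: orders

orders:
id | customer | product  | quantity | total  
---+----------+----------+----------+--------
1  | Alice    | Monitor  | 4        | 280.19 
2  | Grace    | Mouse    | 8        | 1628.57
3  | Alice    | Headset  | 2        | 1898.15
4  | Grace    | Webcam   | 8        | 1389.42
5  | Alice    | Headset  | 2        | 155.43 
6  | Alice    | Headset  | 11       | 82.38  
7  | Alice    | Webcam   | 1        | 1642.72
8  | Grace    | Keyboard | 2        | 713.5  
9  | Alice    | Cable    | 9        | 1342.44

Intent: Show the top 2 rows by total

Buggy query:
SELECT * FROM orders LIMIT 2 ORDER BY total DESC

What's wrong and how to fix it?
Bug: LIMIT must come after ORDER BY

Fix: Swap the clauses: ORDER BY first, then LIMIT

Corrected query:
SELECT * FROM orders ORDER BY total DESC LIMIT 2

Result:
id | customer | product | quantity | total  
---+----------+---------+----------+--------
3  | Alice    | Headset | 2        | 1898.15
7  | Alice    | Webcam  | 1        | 1642.72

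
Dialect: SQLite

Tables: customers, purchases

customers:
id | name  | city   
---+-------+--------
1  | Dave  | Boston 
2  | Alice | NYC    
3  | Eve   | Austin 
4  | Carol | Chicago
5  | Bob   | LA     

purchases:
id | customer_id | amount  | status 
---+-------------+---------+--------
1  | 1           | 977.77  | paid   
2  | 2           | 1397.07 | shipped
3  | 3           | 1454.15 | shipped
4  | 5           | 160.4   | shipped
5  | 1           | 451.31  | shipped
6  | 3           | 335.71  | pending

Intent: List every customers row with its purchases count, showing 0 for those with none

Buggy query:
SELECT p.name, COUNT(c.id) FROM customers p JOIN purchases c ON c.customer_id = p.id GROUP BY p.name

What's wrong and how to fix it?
Bug: An inner join excludes parents with zero children

Fix: Use LEFT JOIN so parents without children still appear (COUNT(c.id) gives 0)

Corrected query:
SELECT p.name, COUNT(c.id) FROM customers p LEFT JOIN purchases c ON c.customer_id = p.id GROUP BY p.name

Result:
name  | COUNT(c.id)
------+------------
Alice | 1          
Bob   | 1          
Carol | 0          
Dave  | 2          
Eve   | 2          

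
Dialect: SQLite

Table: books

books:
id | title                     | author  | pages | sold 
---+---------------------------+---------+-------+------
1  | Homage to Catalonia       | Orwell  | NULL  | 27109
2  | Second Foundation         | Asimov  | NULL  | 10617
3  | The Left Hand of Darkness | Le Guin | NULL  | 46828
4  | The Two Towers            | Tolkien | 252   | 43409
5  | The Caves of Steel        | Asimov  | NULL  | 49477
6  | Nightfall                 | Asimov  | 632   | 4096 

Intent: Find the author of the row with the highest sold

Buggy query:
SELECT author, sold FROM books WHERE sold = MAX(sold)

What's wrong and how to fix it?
Bug: MAX(sold) is an aggregate and cannot be used directly in WHERE

Fix: Use a subquery: WHERE sold = (SELECT MAX(sold) FROM books)

Corrected query:
SELECT author, sold FROM books WHERE sold = (SELECT MAX(sold) FROM books)

Result:
author | sold 
-------+------
Asimov | 49477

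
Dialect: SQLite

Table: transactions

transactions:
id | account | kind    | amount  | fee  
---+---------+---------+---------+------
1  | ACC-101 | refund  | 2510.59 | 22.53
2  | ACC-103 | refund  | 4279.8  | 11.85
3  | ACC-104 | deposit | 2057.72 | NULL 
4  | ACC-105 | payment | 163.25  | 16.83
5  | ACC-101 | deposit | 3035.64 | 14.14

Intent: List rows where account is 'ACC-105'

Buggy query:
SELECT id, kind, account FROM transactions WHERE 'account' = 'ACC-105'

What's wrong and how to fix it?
Bug: Single quotes denote string literals in SQL; the column name is being compared as a constant string

Fix: Reference the column as account without single quotes

Corrected query:
SELECT id, kind, account FROM transactions WHERE account = 'ACC-105'

Result:
id | kind    | account
---+---------+--------
4  | payment | ACC-105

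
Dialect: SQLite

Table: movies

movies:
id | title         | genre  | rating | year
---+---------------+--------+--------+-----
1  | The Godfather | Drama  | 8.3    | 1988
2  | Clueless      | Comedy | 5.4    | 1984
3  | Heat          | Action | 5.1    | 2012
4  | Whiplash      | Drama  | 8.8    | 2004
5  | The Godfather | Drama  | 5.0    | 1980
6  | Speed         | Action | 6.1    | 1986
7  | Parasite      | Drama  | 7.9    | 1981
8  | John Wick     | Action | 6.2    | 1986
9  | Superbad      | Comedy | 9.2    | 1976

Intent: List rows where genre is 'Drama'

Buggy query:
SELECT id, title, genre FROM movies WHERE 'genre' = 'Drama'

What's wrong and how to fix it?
Bug: 'genre' in single quotes is a string literal, not the column; the comparison is literal-vs-literal and never true

Fix: Reference the column as genre without single quotes

Corrected query:
SELECT id, title, genre FROM movies WHERE genre = 'Drama'

Result:
id | title         | genre
---+---------------+------
1  | The Godfather | Drama
4  | Whiplash      | Drama
5  | The Godfather | Drama
7  | Parasite      | Drama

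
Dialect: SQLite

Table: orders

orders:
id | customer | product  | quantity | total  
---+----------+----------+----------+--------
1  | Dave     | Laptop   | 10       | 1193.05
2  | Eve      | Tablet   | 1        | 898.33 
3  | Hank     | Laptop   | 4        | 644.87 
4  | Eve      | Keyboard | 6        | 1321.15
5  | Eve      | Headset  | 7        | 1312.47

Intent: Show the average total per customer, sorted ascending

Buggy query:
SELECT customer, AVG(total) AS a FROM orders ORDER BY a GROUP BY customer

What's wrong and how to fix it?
Bug: GROUP BY must precede ORDER BY

Fix: Move ORDER BY to the end, after GROUP BY

Corrected query:
SELECT customer, AVG(total) AS a FROM orders GROUP BY customer ORDER BY a

Result:
customer | a          
---------+------------
Hank     | 644.87     
Eve      | 1177.316667
Dave     | 1193.05    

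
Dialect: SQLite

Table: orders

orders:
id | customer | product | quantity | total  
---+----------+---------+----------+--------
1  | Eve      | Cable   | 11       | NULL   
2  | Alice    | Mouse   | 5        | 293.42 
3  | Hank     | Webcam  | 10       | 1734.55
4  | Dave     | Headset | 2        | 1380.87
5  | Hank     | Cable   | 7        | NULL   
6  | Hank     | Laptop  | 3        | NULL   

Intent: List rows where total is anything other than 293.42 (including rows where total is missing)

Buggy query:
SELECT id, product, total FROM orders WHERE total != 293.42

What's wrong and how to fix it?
Bug: 'total != 293.42' is unknown when total is NULL, so NULL rows are silently excluded

Fix: Handle NULL separately with IS NULL alongside the inequality

Corrected query:
SELECT id, product, total FROM orders WHERE total != 293.42 OR total IS NULL

Result:
id | product | total  
---+---------+--------
1  | Cable   | NULL   
3  | Webcam  | 1734.55
4  | Headset | 1380.87
5  | Cable   | NULL   
6  | Laptop  | NULL   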